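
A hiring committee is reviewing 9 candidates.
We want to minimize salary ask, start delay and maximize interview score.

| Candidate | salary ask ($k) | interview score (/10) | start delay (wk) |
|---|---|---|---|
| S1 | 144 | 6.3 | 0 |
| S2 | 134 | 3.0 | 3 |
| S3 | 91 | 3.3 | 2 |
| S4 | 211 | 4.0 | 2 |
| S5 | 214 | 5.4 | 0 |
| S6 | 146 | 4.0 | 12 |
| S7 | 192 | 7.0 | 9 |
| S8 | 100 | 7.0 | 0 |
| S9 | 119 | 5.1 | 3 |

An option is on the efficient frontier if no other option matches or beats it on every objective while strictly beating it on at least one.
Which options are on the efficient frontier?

S3, S8

S1: dominated by S8 (salary ask 100≤144, interview score 7.0≥6.3, start delay 0≤0).
S2: dominated by S3 (salary ask 91≤134, interview score 3.3≥3.0, start delay 2≤3).
S3: not dominated (best salary ask).
S4: dominated by S1 (salary ask 144≤211, interview score 6.3≥4.0, start delay 0≤2).
S5: dominated by S1 (salary ask 144≤214, interview score 6.3≥5.4, start delay 0≤0).
S6: dominated by S1 (salary ask 144≤146, interview score 6.3≥4.0, start delay 0≤12).
S7: dominated by S8 (salary ask 100≤192, interview score 7.0≥7.0, start delay 0≤9).
S8: not dominated.
S9: dominated by S8 (salary ask 100≤119, interview score 7.0≥5.1, start delay 0≤3).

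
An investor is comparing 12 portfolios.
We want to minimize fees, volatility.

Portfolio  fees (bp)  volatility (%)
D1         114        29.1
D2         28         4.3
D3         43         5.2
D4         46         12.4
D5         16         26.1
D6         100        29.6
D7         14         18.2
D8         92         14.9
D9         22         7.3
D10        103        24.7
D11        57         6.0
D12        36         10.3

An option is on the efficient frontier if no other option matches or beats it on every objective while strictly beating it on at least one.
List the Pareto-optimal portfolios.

D2, D7, D9

D1: dominated by D2 (fees 28≤114, volatility 4.3≤29.1).
D2: not dominated (best volatility).
D3: dominated by D2 (fees 28≤43, volatility 4.3≤5.2).
D4: dominated by D2 (fees 28≤46, volatility 4.3≤12.4).
D5: dominated by D7 (fees 14≤16, volatility 18.2≤26.1).
D6: dominated by D2 (fees 28≤100, volatility 4.3≤29.6).
D7: not dominated (best fees).
D8: dominated by D2 (fees 28≤92, volatility 4.3≤14.9).
D9: not dominated.
D10: dominated by D2 (fees 28≤103, volatility 4.3≤24.7).
D11: dominated by D2 (fees 28≤57, volatility 4.3≤6.0).
D12: dominated by D2 (fees 28≤36, volatility 4.3≤10.3).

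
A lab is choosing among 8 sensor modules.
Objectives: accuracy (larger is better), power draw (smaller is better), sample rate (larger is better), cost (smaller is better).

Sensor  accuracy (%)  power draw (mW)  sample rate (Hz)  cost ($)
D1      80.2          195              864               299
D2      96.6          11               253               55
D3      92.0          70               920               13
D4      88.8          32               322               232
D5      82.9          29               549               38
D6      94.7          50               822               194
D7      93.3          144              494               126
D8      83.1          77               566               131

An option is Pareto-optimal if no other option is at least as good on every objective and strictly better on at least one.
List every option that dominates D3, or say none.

none

D1: worse on accuracy (80.2 vs 92.0).
D2: worse on sample rate (253 vs 920).
D4: worse on accuracy (88.8 vs 92.0).
D5: worse on accuracy (82.9 vs 92.0).
D6: worse on sample rate (822 vs 920).
D7: worse on power draw (144 vs 70).
D8: worse on accuracy (83.1 vs 92.0).
No option dominates D3.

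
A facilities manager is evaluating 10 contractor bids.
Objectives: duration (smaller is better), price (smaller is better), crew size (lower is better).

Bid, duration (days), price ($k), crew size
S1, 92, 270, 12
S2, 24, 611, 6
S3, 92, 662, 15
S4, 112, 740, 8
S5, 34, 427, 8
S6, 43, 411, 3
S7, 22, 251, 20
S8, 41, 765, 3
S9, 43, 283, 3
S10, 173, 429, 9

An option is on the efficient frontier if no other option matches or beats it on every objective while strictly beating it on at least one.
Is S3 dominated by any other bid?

Yes

S1 vs S3: duration 92≤92, price 270≤662, crew size 12≤15 — S1 is at least as good on every objective and strictly better on at least one, so S1 dominates S3.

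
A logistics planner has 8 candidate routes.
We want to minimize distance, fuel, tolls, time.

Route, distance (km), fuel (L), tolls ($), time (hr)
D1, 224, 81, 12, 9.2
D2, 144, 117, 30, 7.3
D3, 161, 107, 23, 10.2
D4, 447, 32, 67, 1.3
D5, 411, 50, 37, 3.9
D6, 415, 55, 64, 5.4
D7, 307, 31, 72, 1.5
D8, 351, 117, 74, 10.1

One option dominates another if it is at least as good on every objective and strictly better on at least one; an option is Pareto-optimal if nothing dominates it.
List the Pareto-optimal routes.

D1: not dominated (best tolls).
D2: not dominated (best distance).
D3: not dominated.
D4: not dominated (best time).
D5: not dominated.
D6: dominated by D5 (distance 411≤415, fuel 50≤55, tolls 37≤64, time 3.9≤5.4).
D7: not dominated (best fuel).
D8: dominated by D1 (distance 224≤351, fuel 81≤117, tolls 12≤74, time 9.2≤10.1).

D1, D2, D3, D4, D5, D7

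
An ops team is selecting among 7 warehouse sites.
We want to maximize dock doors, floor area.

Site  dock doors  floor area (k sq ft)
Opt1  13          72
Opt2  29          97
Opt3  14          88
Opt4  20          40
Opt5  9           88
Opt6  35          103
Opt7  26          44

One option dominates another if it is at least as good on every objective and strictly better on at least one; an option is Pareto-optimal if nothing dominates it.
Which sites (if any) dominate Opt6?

Opt1: worse on dock doors (13 vs 35).
Opt2: worse on dock doors (29 vs 35).
Opt3: worse on dock doors (14 vs 35).
Opt4: worse on dock doors (20 vs 35).
Opt5: worse on dock doors (9 vs 35).
Opt7: worse on dock doors (26 vs 35).
No option dominates Opt6.

none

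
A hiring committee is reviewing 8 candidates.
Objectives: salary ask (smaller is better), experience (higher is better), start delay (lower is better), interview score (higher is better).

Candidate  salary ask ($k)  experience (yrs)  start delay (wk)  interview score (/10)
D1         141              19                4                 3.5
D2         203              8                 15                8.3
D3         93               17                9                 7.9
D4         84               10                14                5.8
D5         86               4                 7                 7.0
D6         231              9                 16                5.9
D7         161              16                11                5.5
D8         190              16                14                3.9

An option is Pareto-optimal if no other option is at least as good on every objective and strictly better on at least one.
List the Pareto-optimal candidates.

D1: not dominated (best experience).
D2: not dominated (best interview score).
D3: not dominated.
D4: not dominated (best salary ask).
D5: not dominated.
D6: dominated by D3 (salary ask 93≤231, experience 17≥9, start delay 9≤16, interview score 7.9≥5.9).
D7: dominated by D3 (salary ask 93≤161, experience 17≥16, start delay 9≤11, interview score 7.9≥5.5).
D8: dominated by D3 (salary ask 93≤190, experience 17≥16, start delay 9≤14, interview score 7.9≥3.9).

D1, D2, D3, D4, D5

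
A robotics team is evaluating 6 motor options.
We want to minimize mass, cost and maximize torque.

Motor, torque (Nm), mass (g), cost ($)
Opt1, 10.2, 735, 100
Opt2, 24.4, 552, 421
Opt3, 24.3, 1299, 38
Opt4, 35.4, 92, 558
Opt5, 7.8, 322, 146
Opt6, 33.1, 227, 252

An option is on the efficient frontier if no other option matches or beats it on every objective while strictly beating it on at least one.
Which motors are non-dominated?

Opt1: not dominated.
Opt2: dominated by Opt6 (torque 33.1≥24.4, mass 227≤552, cost 252≤421).
Opt3: not dominated (best cost).
Opt4: not dominated (best torque).
Opt5: not dominated.
Opt6: not dominated.

Opt1, Opt3, Opt4, Opt5, Opt6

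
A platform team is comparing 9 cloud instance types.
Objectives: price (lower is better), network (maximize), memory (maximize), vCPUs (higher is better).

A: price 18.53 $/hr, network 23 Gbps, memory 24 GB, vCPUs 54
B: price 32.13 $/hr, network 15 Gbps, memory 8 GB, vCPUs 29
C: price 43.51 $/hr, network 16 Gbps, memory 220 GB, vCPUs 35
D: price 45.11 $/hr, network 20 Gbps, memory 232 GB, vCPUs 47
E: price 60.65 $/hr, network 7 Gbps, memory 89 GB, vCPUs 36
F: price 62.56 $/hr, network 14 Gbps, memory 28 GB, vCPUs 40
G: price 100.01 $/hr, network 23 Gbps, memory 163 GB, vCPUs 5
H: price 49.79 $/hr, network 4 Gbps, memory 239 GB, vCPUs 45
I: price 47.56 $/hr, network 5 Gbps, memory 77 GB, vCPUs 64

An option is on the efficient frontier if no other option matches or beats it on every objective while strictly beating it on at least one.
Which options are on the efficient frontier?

A: not dominated (best price).
B: dominated by A (price 18.53≤32.13, network 23≥15, memory 24≥8, vCPUs 54≥29).
C: not dominated.
D: not dominated.
E: dominated by D (price 45.11≤60.65, network 20≥7, memory 232≥89, vCPUs 47≥36).
F: dominated by D (price 45.11≤62.56, network 20≥14, memory 232≥28, vCPUs 47≥40).
G: not dominated.
H: not dominated (best memory).
I: not dominated (best vCPUs).

A, C, D, G, H, I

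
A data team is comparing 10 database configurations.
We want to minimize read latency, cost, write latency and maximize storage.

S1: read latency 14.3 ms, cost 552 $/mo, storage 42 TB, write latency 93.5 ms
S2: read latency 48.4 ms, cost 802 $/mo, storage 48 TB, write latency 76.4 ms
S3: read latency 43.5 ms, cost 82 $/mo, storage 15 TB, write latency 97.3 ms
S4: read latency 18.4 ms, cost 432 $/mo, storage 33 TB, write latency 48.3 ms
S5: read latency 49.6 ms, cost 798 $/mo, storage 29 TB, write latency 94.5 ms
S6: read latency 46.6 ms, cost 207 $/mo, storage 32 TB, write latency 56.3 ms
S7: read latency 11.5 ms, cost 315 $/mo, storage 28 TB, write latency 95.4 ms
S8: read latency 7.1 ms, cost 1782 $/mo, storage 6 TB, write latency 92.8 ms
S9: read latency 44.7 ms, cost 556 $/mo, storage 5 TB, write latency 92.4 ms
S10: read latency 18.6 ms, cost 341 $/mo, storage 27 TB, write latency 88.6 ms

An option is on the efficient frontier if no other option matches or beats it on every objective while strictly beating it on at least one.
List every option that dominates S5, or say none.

S1: read latency 14.3≤49.6, cost 552≤798, storage 42≥29, write latency 93.5≤94.5 — dominates S5.
S4: read latency 18.4≤49.6, cost 432≤798, storage 33≥29, write latency 48.3≤94.5 — dominates S5.
S6: read latency 46.6≤49.6, cost 207≤798, storage 32≥29, write latency 56.3≤94.5 — dominates S5.
Others (S2, S3, S7, S8, S9, S10) are each worse than S5 on at least one objective.

S1, S4, S6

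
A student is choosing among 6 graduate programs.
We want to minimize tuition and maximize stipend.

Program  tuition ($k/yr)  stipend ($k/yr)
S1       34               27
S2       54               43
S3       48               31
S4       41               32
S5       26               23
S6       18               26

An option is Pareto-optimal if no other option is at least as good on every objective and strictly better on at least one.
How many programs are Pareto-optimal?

S1: not dominated.
S2: not dominated (best stipend).
S3: dominated by S4 (tuition 41≤48, stipend 32≥31).
S4: not dominated.
S5: dominated by S6 (tuition 18≤26, stipend 26≥23).
S6: not dominated (best tuition).
Pareto-optimal: S1, S2, S4, S6 → 4.

4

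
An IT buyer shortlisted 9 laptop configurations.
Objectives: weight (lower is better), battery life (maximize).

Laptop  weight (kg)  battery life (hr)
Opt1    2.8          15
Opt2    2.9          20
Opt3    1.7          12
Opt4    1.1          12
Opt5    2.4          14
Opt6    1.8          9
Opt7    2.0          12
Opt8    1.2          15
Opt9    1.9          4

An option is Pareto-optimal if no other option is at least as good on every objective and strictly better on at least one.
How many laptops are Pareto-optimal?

Opt1: dominated by Opt8 (weight 1.2≤2.8, battery life 15≥15).
Opt2: not dominated (best battery life).
Opt3: dominated by Opt4 (weight 1.1≤1.7, battery life 12≥12).
Opt4: not dominated (best weight).
Opt5: dominated by Opt8 (weight 1.2≤2.4, battery life 15≥14).
Opt6: dominated by Opt3 (weight 1.7≤1.8, battery life 12≥9).
Opt7: dominated by Opt3 (weight 1.7≤2.0, battery life 12≥12).
Opt8: not dominated.
Opt9: dominated by Opt3 (weight 1.7≤1.9, battery life 12≥4).
Pareto-optimal: Opt2, Opt4, Opt8 → 3.

3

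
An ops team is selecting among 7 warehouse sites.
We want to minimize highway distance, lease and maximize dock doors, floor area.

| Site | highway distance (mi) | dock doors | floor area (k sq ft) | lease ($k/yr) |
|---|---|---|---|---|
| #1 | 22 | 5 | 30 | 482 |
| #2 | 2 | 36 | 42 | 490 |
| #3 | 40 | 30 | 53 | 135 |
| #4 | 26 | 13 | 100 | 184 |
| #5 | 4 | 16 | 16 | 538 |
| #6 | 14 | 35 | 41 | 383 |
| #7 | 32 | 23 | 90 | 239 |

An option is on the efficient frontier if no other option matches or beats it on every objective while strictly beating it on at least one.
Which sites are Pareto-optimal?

#1: dominated by #6 (highway distance 14≤22, dock doors 35≥5, floor area 41≥30, lease 383≤482).
#2: not dominated (best highway distance).
#3: not dominated (best lease).
#4: not dominated (best floor area).
#5: dominated by #2 (highway distance 2≤4, dock doors 36≥16, floor area 42≥16, lease 490≤538).
#6: not dominated.
#7: not dominated.

#2, #3, #4, #6, #7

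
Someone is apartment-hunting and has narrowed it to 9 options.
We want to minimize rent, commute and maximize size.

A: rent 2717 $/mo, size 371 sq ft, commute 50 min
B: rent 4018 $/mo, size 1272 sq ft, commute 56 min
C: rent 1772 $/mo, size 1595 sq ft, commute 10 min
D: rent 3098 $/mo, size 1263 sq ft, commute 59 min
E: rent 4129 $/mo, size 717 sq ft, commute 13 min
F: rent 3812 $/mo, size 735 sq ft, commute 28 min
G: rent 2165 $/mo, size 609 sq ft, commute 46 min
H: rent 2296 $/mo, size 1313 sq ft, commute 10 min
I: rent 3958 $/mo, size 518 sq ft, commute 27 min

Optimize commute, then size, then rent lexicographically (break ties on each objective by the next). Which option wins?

First minimize commute: best is 10, kept {C, H}.
Then maximize size: best is 1595, kept {C}.

C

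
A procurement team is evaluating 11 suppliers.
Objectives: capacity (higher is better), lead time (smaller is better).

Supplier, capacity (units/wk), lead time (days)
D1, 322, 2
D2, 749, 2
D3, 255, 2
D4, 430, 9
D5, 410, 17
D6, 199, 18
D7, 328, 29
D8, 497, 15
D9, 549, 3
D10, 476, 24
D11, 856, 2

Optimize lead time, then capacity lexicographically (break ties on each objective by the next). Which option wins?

First minimize lead time: best is 2, kept {D1, D2, D3, D11}.
Then maximize capacity: best is 856, kept {D11}.

D11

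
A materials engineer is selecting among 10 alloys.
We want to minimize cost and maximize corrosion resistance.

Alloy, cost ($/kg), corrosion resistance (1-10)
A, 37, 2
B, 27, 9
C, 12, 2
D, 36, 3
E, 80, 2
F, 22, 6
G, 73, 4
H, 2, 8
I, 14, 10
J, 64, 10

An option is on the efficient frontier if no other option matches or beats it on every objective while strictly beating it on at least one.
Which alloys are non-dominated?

H, I

A: dominated by B (cost 27≤37, corrosion resistance 9≥2).
B: dominated by I (cost 14≤27, corrosion resistance 10≥9).
C: dominated by H (cost 2≤12, corrosion resistance 8≥2).
D: dominated by B (cost 27≤36, corrosion resistance 9≥3).
E: dominated by A (cost 37≤80, corrosion resistance 2≥2).
F: dominated by H (cost 2≤22, corrosion resistance 8≥6).
G: dominated by B (cost 27≤73, corrosion resistance 9≥4).
H: not dominated (best cost).
I: not dominated.
J: dominated by I (cost 14≤64, corrosion resistance 10≥10).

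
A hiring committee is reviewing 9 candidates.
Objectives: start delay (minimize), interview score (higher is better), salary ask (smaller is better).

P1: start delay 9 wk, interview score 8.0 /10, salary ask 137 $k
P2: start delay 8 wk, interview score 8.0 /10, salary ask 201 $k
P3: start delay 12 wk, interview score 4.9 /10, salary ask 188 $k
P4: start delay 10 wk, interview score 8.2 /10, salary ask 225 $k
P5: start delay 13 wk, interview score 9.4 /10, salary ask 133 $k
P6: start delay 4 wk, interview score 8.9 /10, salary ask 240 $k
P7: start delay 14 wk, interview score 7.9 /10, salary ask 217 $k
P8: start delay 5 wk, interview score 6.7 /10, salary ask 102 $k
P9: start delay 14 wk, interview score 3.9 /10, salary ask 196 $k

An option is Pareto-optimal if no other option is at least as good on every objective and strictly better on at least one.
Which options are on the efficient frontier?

P1: not dominated.
P2: not dominated.
P3: dominated by P1 (start delay 9≤12, interview score 8.0≥4.9, salary ask 137≤188).
P4: not dominated.
P5: not dominated (best interview score).
P6: not dominated (best start delay).
P7: dominated by P1 (start delay 9≤14, interview score 8.0≥7.9, salary ask 137≤217).
P8: not dominated (best salary ask).
P9: dominated by P1 (start delay 9≤14, interview score 8.0≥3.9, salary ask 137≤196).

P1, P2, P4, P5, P6, P8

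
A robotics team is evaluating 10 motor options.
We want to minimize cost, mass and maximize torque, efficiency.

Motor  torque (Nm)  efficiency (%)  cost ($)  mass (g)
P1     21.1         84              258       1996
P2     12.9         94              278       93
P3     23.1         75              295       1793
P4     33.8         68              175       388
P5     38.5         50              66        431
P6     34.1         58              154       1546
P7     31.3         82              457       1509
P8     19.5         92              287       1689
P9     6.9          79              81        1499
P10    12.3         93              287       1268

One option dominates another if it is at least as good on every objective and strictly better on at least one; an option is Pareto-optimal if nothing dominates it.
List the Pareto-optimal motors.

P1, P2, P3, P4, P5, P6, P7, P8, P9

P1: not dominated.
P2: not dominated (best efficiency).
P3: not dominated.
P4: not dominated.
P5: not dominated (best torque).
P6: not dominated.
P7: not dominated.
P8: not dominated.
P9: not dominated.
P10: dominated by P2 (torque 12.9≥12.3, efficiency 94≥93, cost 278≤287, mass 93≤1268).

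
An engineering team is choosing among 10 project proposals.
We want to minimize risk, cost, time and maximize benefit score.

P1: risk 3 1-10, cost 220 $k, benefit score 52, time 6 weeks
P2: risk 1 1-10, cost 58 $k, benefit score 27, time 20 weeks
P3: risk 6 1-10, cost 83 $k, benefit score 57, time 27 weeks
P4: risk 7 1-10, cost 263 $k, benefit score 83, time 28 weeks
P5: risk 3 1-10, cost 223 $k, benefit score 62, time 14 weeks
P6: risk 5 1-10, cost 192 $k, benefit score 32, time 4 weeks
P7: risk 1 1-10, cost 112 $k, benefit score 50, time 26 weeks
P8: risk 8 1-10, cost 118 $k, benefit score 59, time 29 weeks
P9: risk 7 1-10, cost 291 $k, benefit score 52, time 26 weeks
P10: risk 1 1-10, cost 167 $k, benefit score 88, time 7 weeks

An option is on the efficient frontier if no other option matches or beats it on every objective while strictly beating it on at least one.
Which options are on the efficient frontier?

P1: not dominated.
P2: not dominated (best cost).
P3: not dominated.
P4: dominated by P10 (risk 1≤7, cost 167≤263, benefit score 88≥83, time 7≤28).
P5: dominated by P10 (risk 1≤3, cost 167≤223, benefit score 88≥62, time 7≤14).
P6: not dominated (best time).
P7: not dominated.
P8: not dominated.
P9: dominated by P1 (risk 3≤7, cost 220≤291, benefit score 52≥52, time 6≤26).
P10: not dominated (best benefit score).

P1, P2, P3, P6, P7, P8, P10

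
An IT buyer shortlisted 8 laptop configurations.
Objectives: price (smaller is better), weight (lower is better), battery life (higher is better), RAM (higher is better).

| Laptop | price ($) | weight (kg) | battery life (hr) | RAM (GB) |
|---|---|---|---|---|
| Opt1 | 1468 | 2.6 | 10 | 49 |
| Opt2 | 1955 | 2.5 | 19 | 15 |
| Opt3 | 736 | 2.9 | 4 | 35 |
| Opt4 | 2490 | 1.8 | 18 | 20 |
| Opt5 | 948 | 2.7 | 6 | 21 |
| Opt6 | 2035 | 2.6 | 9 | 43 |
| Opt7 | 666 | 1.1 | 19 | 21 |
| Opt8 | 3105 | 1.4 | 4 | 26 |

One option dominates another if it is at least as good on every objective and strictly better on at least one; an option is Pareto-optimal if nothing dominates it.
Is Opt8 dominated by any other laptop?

Opt1: worse on weight (2.6 vs 1.4).
Opt2: worse on weight (2.5 vs 1.4).
Opt3: worse on weight (2.9 vs 1.4).
Opt4: worse on weight (1.8 vs 1.4).
Opt5: worse on weight (2.7 vs 1.4).
Opt6: worse on weight (2.6 vs 1.4).
Opt7: worse on RAM (21 vs 26).
No option is at least as good as Opt8 on every objective and strictly better on one.

No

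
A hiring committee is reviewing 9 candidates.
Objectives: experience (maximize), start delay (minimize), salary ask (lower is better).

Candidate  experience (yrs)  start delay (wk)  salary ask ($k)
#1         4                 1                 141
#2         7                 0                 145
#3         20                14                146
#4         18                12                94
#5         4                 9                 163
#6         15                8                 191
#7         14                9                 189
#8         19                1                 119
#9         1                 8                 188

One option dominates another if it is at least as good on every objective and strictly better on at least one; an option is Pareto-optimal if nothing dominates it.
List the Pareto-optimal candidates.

#2, #3, #4, #8

#1: dominated by #8 (experience 19≥4, start delay 1≤1, salary ask 119≤141).
#2: not dominated (best start delay).
#3: not dominated (best experience).
#4: not dominated (best salary ask).
#5: dominated by #1 (experience 4≥4, start delay 1≤9, salary ask 141≤163).
#6: dominated by #8 (experience 19≥15, start delay 1≤8, salary ask 119≤191).
#7: dominated by #8 (experience 19≥14, start delay 1≤9, salary ask 119≤189).
#8: not dominated.
#9: dominated by #1 (experience 4≥1, start delay 1≤8, salary ask 141≤188).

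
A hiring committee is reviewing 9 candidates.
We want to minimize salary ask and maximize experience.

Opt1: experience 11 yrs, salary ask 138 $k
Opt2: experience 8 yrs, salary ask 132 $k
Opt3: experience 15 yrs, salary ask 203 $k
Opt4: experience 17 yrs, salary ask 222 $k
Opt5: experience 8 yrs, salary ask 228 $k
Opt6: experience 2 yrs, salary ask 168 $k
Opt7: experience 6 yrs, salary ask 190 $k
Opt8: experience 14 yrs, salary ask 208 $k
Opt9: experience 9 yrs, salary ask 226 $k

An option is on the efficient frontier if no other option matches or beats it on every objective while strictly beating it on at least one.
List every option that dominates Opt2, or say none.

none

Opt1: worse on salary ask (138 vs 132).
Opt3: worse on salary ask (203 vs 132).
Opt4: worse on salary ask (222 vs 132).
Opt5: worse on salary ask (228 vs 132).
Opt6: worse on experience (2 vs 8).
Opt7: worse on experience (6 vs 8).
Opt8: worse on salary ask (208 vs 132).
Opt9: worse on salary ask (226 vs 132).
No option dominates Opt2.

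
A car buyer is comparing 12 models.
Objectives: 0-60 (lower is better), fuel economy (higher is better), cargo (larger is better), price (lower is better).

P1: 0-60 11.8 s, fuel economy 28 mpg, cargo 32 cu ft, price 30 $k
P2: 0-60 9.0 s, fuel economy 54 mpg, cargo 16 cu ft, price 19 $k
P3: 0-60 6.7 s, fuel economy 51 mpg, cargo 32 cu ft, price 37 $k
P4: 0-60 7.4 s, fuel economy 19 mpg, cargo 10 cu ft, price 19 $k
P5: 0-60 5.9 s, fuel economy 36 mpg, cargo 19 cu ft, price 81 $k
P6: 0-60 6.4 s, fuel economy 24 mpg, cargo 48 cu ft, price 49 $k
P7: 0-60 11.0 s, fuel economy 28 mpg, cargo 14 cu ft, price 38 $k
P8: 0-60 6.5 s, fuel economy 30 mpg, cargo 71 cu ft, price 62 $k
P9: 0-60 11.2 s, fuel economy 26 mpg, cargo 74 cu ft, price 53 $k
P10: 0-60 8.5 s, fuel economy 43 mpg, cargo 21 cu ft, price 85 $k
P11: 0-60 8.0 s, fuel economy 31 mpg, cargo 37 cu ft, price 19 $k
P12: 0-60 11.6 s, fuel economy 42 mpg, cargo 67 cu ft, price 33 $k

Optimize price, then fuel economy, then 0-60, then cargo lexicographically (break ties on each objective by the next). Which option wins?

P2

First minimize price: best is 19, kept {P2, P4, P11}.
Then maximize fuel economy: best is 54, kept {P2}.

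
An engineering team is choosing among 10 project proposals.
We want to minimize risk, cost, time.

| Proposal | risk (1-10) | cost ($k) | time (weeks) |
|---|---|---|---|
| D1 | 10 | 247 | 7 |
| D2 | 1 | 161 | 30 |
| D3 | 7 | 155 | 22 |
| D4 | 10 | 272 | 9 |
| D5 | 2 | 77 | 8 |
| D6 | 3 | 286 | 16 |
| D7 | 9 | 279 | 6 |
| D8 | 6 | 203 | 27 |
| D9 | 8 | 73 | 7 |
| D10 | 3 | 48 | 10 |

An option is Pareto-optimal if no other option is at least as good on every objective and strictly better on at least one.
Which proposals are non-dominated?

D1: dominated by D9 (risk 8≤10, cost 73≤247, time 7≤7).
D2: not dominated (best risk).
D3: dominated by D5 (risk 2≤7, cost 77≤155, time 8≤22).
D4: dominated by D1 (risk 10≤10, cost 247≤272, time 7≤9).
D5: not dominated.
D6: dominated by D5 (risk 2≤3, cost 77≤286, time 8≤16).
D7: not dominated (best time).
D8: dominated by D5 (risk 2≤6, cost 77≤203, time 8≤27).
D9: not dominated.
D10: not dominated (best cost).

D2, D5, D7, D9, D10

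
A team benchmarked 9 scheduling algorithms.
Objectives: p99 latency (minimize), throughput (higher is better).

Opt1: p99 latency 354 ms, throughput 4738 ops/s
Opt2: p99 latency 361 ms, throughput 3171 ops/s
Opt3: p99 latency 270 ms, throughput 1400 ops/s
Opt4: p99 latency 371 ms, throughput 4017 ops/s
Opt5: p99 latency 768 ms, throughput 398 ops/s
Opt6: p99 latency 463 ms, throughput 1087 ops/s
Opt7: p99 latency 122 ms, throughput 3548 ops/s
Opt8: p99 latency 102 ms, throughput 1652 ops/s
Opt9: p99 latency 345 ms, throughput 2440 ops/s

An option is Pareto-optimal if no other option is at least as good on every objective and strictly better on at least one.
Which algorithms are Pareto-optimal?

Opt1, Opt7, Opt8

Opt1: not dominated (best throughput).
Opt2: dominated by Opt1 (p99 latency 354≤361, throughput 4738≥3171).
Opt3: dominated by Opt7 (p99 latency 122≤270, throughput 3548≥1400).
Opt4: dominated by Opt1 (p99 latency 354≤371, throughput 4738≥4017).
Opt5: dominated by Opt1 (p99 latency 354≤768, throughput 4738≥398).
Opt6: dominated by Opt1 (p99 latency 354≤463, throughput 4738≥1087).
Opt7: not dominated.
Opt8: not dominated (best p99 latency).
Opt9: dominated by Opt7 (p99 latency 122≤345, throughput 3548≥2440).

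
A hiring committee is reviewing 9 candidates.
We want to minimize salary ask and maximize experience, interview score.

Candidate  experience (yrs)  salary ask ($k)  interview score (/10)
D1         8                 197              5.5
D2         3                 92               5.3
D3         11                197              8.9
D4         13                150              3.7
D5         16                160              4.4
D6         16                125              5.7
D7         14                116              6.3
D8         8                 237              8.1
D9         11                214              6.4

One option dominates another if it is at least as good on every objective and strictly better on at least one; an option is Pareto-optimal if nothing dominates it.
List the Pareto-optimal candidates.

D2, D3, D6, D7

D1: dominated by D3 (experience 11≥8, salary ask 197≤197, interview score 8.9≥5.5).
D2: not dominated (best salary ask).
D3: not dominated (best interview score).
D4: dominated by D6 (experience 16≥13, salary ask 125≤150, interview score 5.7≥3.7).
D5: dominated by D6 (experience 16≥16, salary ask 125≤160, interview score 5.7≥4.4).
D6: not dominated.
D7: not dominated.
D8: dominated by D3 (experience 11≥8, salary ask 197≤237, interview score 8.9≥8.1).
D9: dominated by D3 (experience 11≥11, salary ask 197≤214, interview score 8.9≥6.4).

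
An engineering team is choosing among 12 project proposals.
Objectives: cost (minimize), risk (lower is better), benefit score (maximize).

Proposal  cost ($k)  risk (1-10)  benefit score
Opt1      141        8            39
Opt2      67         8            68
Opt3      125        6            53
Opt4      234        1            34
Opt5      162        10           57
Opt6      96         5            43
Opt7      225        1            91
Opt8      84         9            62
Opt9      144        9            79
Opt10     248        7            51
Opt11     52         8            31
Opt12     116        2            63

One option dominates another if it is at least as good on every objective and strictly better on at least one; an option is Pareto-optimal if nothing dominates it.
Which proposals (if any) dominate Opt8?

Opt2

Opt2: cost 67≤84, risk 8≤9, benefit score 68≥62 — dominates Opt8.
Others (Opt1, Opt3, Opt4, Opt5, Opt6, Opt7, Opt9, Opt10, Opt11, Opt12) are each worse than Opt8 on at least one objective.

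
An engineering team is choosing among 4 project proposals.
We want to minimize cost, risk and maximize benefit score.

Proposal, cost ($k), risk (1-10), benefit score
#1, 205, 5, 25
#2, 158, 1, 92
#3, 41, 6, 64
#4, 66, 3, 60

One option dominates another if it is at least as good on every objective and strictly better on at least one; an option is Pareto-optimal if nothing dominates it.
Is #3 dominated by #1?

No

#1 vs #3: #1 is worse on cost (205 vs 41), so it does not dominate #3.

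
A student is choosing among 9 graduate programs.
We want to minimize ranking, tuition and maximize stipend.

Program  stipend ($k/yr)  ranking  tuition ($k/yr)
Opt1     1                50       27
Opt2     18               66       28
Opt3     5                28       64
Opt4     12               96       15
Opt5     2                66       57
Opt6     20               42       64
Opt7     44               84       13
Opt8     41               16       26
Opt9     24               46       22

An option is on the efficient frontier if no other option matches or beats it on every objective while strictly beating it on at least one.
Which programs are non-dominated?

Opt1: dominated by Opt8 (stipend 41≥1, ranking 16≤50, tuition 26≤27).
Opt2: dominated by Opt8 (stipend 41≥18, ranking 16≤66, tuition 26≤28).
Opt3: dominated by Opt8 (stipend 41≥5, ranking 16≤28, tuition 26≤64).
Opt4: dominated by Opt7 (stipend 44≥12, ranking 84≤96, tuition 13≤15).
Opt5: dominated by Opt2 (stipend 18≥2, ranking 66≤66, tuition 28≤57).
Opt6: dominated by Opt8 (stipend 41≥20, ranking 16≤42, tuition 26≤64).
Opt7: not dominated (best stipend).
Opt8: not dominated (best ranking).
Opt9: not dominated.

Opt7, Opt8, Opt9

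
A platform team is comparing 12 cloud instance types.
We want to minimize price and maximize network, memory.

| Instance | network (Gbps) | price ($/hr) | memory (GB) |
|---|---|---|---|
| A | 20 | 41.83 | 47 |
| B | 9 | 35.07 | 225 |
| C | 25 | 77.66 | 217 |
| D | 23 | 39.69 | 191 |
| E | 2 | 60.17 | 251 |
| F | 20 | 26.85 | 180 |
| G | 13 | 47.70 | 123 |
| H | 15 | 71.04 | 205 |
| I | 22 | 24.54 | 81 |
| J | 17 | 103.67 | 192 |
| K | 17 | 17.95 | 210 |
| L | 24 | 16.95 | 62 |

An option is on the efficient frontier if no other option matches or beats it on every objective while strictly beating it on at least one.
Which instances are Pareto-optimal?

A: dominated by D (network 23≥20, price 39.69≤41.83, memory 191≥47).
B: not dominated.
C: not dominated (best network).
D: not dominated.
E: not dominated (best memory).
F: not dominated.
G: dominated by D (network 23≥13, price 39.69≤47.70, memory 191≥123).
H: dominated by K (network 17≥15, price 17.95≤71.04, memory 210≥205).
I: not dominated.
J: dominated by C (network 25≥17, price 77.66≤103.67, memory 217≥192).
K: not dominated.
L: not dominated (best price).

B, C, D, E, F, I, K, L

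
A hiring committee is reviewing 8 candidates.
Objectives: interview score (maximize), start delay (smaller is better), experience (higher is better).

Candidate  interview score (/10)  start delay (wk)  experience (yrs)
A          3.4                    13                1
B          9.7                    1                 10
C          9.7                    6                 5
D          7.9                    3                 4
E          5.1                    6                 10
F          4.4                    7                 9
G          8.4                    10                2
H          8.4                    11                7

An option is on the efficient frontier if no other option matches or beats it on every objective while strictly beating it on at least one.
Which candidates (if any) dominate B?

none

A: worse on interview score (3.4 vs 9.7).
C: worse on start delay (6 vs 1).
D: worse on interview score (7.9 vs 9.7).
E: worse on interview score (5.1 vs 9.7).
F: worse on interview score (4.4 vs 9.7).
G: worse on interview score (8.4 vs 9.7).
H: worse on interview score (8.4 vs 9.7).
No option dominates B.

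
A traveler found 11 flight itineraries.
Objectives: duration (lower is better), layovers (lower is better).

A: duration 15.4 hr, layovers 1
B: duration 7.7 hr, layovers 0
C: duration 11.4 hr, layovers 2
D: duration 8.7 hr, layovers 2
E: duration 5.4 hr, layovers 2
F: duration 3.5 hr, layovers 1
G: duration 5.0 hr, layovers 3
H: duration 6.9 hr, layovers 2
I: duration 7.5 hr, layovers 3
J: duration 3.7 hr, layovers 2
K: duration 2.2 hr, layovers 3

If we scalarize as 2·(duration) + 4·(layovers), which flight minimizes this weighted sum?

F

A: 2·15.4 + 4·1 = 34.8
B: 2·7.7 + 4·0 = 15.4
C: 2·11.4 + 4·2 = 30.8
D: 2·8.7 + 4·2 = 25.4
E: 2·5.4 + 4·2 = 18.8
F: 2·3.5 + 4·1 = 11.0
G: 2·5.0 + 4·3 = 22.0
H: 2·6.9 + 4·2 = 21.8
I: 2·7.5 + 4·3 = 27.0
J: 2·3.7 + 4·2 = 15.4
K: 2·2.2 + 4·3 = 16.4
Lowest: F at 11.0.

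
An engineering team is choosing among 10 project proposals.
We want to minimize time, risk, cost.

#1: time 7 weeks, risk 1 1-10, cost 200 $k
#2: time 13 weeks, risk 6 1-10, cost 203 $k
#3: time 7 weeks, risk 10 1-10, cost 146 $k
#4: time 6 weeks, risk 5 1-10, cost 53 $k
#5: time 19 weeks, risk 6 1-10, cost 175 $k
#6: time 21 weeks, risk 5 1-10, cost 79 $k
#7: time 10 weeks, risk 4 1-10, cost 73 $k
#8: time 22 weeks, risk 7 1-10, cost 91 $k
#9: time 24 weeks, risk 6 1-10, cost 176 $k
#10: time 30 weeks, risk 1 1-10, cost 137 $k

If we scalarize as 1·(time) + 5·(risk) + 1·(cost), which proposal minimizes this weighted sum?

#4

#1: 1·7 + 5·1 + 1·200 = 212
#2: 1·13 + 5·6 + 1·203 = 246
#3: 1·7 + 5·10 + 1·146 = 203
#4: 1·6 + 5·5 + 1·53 = 84
#5: 1·19 + 5·6 + 1·175 = 224
#6: 1·21 + 5·5 + 1·79 = 125
#7: 1·10 + 5·4 + 1·73 = 103
#8: 1·22 + 5·7 + 1·91 = 148
#9: 1·24 + 5·6 + 1·176 = 230
#10: 1·30 + 5·1 + 1·137 = 172
Lowest: #4 at 84.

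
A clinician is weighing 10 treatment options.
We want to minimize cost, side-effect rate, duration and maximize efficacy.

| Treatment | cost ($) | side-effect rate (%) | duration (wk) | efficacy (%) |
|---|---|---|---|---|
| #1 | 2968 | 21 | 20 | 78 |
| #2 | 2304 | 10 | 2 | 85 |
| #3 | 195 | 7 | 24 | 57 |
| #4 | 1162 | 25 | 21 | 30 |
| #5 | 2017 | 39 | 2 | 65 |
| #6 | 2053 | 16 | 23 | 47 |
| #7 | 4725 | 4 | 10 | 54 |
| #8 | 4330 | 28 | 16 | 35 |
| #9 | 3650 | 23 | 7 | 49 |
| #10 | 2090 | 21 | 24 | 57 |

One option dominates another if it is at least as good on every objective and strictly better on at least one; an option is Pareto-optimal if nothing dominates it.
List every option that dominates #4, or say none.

none

#1: worse on cost (2968 vs 1162).
#2: worse on cost (2304 vs 1162).
#3: worse on duration (24 vs 21).
#5: worse on cost (2017 vs 1162).
#6: worse on cost (2053 vs 1162).
#7: worse on cost (4725 vs 1162).
#8: worse on cost (4330 vs 1162).
#9: worse on cost (3650 vs 1162).
#10: worse on cost (2090 vs 1162).
No option dominates #4.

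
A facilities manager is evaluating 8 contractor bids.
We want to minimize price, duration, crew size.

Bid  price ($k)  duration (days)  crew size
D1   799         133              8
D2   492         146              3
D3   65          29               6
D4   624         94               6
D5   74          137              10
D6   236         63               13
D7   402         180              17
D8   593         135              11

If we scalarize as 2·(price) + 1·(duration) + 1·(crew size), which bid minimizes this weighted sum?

D1: 2·799 + 1·133 + 1·8 = 1739
D2: 2·492 + 1·146 + 1·3 = 1133
D3: 2·65 + 1·29 + 1·6 = 165
D4: 2·624 + 1·94 + 1·6 = 1348
D5: 2·74 + 1·137 + 1·10 = 295
D6: 2·236 + 1·63 + 1·13 = 548
D7: 2·402 + 1·180 + 1·17 = 1001
D8: 2·593 + 1·135 + 1·11 = 1332
Lowest: D3 at 165.

D3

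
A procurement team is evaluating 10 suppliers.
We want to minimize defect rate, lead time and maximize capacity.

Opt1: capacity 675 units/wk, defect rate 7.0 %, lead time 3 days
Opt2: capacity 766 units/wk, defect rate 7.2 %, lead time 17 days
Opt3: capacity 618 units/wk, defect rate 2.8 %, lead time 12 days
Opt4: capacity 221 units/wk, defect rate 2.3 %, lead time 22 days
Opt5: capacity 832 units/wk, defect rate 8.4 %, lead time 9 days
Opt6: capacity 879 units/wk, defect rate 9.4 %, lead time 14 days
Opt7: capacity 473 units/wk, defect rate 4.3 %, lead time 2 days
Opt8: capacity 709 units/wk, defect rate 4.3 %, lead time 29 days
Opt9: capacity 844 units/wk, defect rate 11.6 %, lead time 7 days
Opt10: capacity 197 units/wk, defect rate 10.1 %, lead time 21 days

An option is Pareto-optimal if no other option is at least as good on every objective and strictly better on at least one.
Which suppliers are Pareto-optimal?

Opt1: not dominated.
Opt2: not dominated.
Opt3: not dominated.
Opt4: not dominated (best defect rate).
Opt5: not dominated.
Opt6: not dominated (best capacity).
Opt7: not dominated (best lead time).
Opt8: not dominated.
Opt9: not dominated.
Opt10: dominated by Opt1 (capacity 675≥197, defect rate 7.0≤10.1, lead time 3≤21).

Opt1, Opt2, Opt3, Opt4, Opt5, Opt6, Opt7, Opt8, Opt9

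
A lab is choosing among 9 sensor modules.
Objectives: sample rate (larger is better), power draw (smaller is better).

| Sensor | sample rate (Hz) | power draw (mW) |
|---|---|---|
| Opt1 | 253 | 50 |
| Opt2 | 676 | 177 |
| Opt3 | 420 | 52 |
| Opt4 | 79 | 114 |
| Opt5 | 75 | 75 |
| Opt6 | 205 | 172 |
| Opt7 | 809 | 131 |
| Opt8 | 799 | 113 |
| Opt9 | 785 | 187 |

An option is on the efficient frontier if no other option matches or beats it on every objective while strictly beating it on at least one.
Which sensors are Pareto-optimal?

Opt1, Opt3, Opt7, Opt8

Opt1: not dominated (best power draw).
Opt2: dominated by Opt7 (sample rate 809≥676, power draw 131≤177).
Opt3: not dominated.
Opt4: dominated by Opt1 (sample rate 253≥79, power draw 50≤114).
Opt5: dominated by Opt1 (sample rate 253≥75, power draw 50≤75).
Opt6: dominated by Opt1 (sample rate 253≥205, power draw 50≤172).
Opt7: not dominated (best sample rate).
Opt8: not dominated.
Opt9: dominated by Opt7 (sample rate 809≥785, power draw 131≤187).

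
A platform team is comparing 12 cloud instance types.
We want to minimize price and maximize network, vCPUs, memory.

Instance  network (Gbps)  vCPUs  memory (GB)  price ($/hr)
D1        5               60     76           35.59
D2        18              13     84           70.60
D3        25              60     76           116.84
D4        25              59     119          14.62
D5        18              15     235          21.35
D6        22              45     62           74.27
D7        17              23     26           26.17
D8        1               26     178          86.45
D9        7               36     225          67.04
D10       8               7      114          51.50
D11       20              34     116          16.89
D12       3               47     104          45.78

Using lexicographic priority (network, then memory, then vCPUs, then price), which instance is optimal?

D4

First maximize network: best is 25, kept {D3, D4}.
Then maximize memory: best is 119, kept {D4}.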